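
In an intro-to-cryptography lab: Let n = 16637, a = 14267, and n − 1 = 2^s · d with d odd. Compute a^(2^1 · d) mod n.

6802

n − 1 = 16636 = 2^2 · 4159, so s = 2 and d = 4159.
x_0 = 14267^4159 mod 16637 = 10076.
x_1 = 10076^2 mod 16637 = 6802.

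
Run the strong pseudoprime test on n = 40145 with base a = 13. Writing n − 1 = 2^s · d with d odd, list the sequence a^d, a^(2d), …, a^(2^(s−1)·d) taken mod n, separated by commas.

13103, 28589, 18866, 386

n − 1 = 40144 = 2^4 · 2509, so s = 4 and d = 2509.
x_0 = 13^2509 mod 40145 = 13103.
x_1 = 13103^2 mod 40145 = 28589.
x_2 = 28589^2 mod 40145 = 18866.
x_3 = 18866^2 mod 40145 = 386.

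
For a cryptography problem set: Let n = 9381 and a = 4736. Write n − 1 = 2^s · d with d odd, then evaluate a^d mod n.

n − 1 = 9380 = 2^2 · 2345, so s = 2 and d = 2345.
Repeated squaring mod 9381: 4736^1 ≡ 4736, 4736^2 ≡ 9106, 4736^4 ≡ 577, 4736^8 ≡ 4594, 4736^16 ≡ 6967, 4736^32 ≡ 1795, 4736^64 ≡ 4342, 4736^128 ≡ 6535, 4736^256 ≡ 3913, 4736^512 ≡ 1777, 4736^1024 ≡ 5713, 4736^2048 ≡ 1870.
2345 = 2048 + 256 + 32 + 8 + 1, so 4736^2345 ≡ 1870·3913·1795·4594·4736 ≡ 6617 (mod 9381).

6617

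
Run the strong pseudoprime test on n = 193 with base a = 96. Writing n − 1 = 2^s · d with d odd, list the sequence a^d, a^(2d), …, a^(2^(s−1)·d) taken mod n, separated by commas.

24, 190, 9, 81, 192, 1

n − 1 = 192 = 2^6 · 3, so s = 6 and d = 3.
x_0 = 96^3 mod 193 = 24.
x_1 = 24^2 mod 193 = 190.
x_2 = 190^2 mod 193 = 9.
x_3 = 9^2 mod 193 = 81.
x_4 = 81^2 mod 193 = 192.
x_5 = 192^2 mod 193 = 1.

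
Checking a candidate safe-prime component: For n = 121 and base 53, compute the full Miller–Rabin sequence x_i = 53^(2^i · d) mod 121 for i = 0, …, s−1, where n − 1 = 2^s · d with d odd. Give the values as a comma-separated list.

n − 1 = 120 = 2^3 · 15, so s = 3 and d = 15.
x_0 = 53^15 mod 121 = 34.
x_1 = 34^2 mod 121 = 67.
x_2 = 67^2 mod 121 = 12.

34, 67, 12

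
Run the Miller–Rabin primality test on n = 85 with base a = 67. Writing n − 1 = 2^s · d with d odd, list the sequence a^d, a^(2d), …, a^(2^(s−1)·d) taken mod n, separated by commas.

67, 69

n − 1 = 84 = 2^2 · 21, so s = 2 and d = 21.
x_0 = 67^21 mod 85 = 67.
x_1 = 67^2 mod 85 = 69.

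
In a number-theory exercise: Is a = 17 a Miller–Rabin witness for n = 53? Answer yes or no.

no

n − 1 = 52 = 2^2 · 13, so s = 2 and d = 13.
x_0 = 17^13 mod 53 = 52.
x_0 = 52 ≡ −1, so 17 is not a witness.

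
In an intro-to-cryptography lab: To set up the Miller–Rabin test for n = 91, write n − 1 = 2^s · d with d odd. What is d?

45

Halving: 90 → 45; 45 is odd.
So 90 = 2^1 · 45.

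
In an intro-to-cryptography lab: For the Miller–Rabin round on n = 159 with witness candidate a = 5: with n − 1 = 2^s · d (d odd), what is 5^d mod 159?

101

n − 1 = 158 = 2^1 · 79, so s = 1 and d = 79.
Repeated squaring mod 159: 5^1 ≡ 5, 5^2 ≡ 25, 5^4 ≡ 148, 5^8 ≡ 121, 5^16 ≡ 13, 5^32 ≡ 10, 5^64 ≡ 100.
79 = 64 + 8 + 4 + 2 + 1, so 5^79 ≡ 100·121·148·25·5 ≡ 101 (mod 159).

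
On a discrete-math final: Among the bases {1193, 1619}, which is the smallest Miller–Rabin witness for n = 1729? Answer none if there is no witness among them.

1619

n − 1 = 1728 = 2^6 · 27, so s = 6 and d = 27.
Base 1193: x_0 = 1193^27 mod 1729 = 1728. x_0 = 1728 ≡ −1, so 1193 is not a witness.
Base 1619: x_0 = 1619^27 mod 1729 = 1331. x_0 is neither 1 nor 1728, so continue squaring. x_1 = 1331^2 mod 1729 = 1065. x_2 = 1065^2 mod 1729 = 1. x_2 = 1 but x_1 ≠ ±1, a nontrivial square root of 1 — 1619 is a witness and 1729 is composite.
The smallest witness among the given bases is 1619.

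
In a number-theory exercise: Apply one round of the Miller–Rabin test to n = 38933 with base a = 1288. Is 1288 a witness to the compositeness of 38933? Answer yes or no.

n − 1 = 38932 = 2^2 · 9733, so s = 2 and d = 9733.
Repeated squaring mod 38933: 1288^1 ≡ 1288, 1288^2 ≡ 23758, 1288^4 ≡ 30863, 1288^8 ≡ 28924, 1288^16 ≡ 5472, 1288^32 ≡ 3307, 1288^64 ≡ 35009, 1288^128 ≡ 19241, 1288^256 ≡ 2184, 1288^512 ≡ 20030, 1288^1024 ≡ 35268, 1288^2048 ≡ 340, 1288^4096 ≡ 37734, 1288^8192 ≡ 36013.
9733 = 8192 + 1024 + 512 + 4 + 1, so 1288^9733 ≡ 36013·35268·20030·30863·1288 ≡ 23304 (mod 38933).
x_0 = 1288^9733 mod 38933 = 23304.
x_0 is neither 1 nor 38932, so continue squaring.
x_1 = 23304^2 mod 38933 = 38932.
x_1 ≡ −1, so 1288 is not a witness.

no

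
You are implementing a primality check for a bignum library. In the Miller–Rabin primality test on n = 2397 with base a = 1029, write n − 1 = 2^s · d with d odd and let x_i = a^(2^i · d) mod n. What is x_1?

72

n − 1 = 2396 = 2^2 · 599, so s = 2 and d = 599.
x_0 = 1029^599 mod 2397 = 1311.
x_1 = 1311^2 mod 2397 = 72.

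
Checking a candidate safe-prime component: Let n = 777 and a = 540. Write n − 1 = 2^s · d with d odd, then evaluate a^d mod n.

183

n − 1 = 776 = 2^3 · 97, so s = 3 and d = 97.
Repeated squaring mod 777: 540^1 ≡ 540, 540^2 ≡ 225, 540^4 ≡ 120, 540^8 ≡ 414, 540^16 ≡ 456, 540^32 ≡ 477, 540^64 ≡ 645.
97 = 64 + 32 + 1, so 540^97 ≡ 645·477·540 ≡ 183 (mod 777).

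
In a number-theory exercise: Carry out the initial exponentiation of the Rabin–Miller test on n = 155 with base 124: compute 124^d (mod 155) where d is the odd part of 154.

n − 1 = 154 = 2^1 · 77, so s = 1 and d = 77.
124^77 mod 155 = 124.

124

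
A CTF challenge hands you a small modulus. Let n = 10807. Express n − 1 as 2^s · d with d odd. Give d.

5403

Halving: 10806 → 5403; 5403 is odd.
So 10806 = 2^1 · 5403.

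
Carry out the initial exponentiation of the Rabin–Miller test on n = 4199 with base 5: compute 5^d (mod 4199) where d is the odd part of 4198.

n − 1 = 4198 = 2^1 · 2099, so s = 1 and d = 2099.
5^2099 mod 4199 = 3882.

3882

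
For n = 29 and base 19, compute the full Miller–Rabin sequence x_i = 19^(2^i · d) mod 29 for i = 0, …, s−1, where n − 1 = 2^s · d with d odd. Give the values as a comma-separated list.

12, 28

n − 1 = 28 = 2^2 · 7, so s = 2 and d = 7.
x_0 = 19^7 mod 29 = 12.
x_1 = 12^2 mod 29 = 28.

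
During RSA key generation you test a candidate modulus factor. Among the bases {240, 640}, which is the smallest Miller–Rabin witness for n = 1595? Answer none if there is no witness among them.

240

n − 1 = 1594 = 2^1 · 797, so s = 1 and d = 797.
Base 240: x_0 = 240^797 mod 1595 = 1555. x_0 ∉ {1, 1594} and s = 1, so 240 is a Miller–Rabin witness and 1595 is composite.
Base 640: x_0 = 640^797 mod 1595 = 1580. x_0 ∉ {1, 1594} and s = 1, so 640 is a Miller–Rabin witness and 1595 is composite.
The smallest witness among the given bases is 240.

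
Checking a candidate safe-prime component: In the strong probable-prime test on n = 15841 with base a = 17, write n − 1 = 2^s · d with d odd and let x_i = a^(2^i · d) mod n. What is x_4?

n − 1 = 15840 = 2^5 · 495, so s = 5 and d = 495.
Repeated squaring mod 15841: 17^1 ≡ 17, 17^2 ≡ 289, 17^4 ≡ 4316, 17^8 ≡ 14681, 17^16 ≡ 14956, 17^32 ≡ 7016, 17^64 ≡ 6269, 17^128 ≡ 14681, 17^256 ≡ 14956.
495 = 256 + 128 + 64 + 32 + 8 + 4 + 2 + 1, so 17^495 ≡ 14956·14681·6269·7016·14681·4316·289·17 ≡ 10198 (mod 15841).
x_0 = 10198.
x_1 = 10198^2 mod 15841 = 3039.
x_2 = 3039^2 mod 15841 = 218.
x_3 = 218^2 mod 15841 = 1.
x_4 = 1^2 mod 15841 = 1.

1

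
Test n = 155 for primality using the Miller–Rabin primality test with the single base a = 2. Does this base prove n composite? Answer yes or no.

n − 1 = 154 = 2^1 · 77, so s = 1 and d = 77.
x_0 = 2^77 mod 155 = 97.
x_0 ∉ {1, 154} and s = 1, so 2 is a Miller–Rabin witness and 155 is composite.

yes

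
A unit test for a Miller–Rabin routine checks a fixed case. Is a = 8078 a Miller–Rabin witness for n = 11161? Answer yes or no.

no

n − 1 = 11160 = 2^3 · 1395, so s = 3 and d = 1395.
By repeated squaring, 8078^1395 ≡ 2227 (mod 11161).
x_0 = 8078^1395 mod 11161 = 2227.
x_0 is neither 1 nor 11160, so continue squaring.
x_1 = 2227^2 mod 11161 = 4045.
x_2 = 4045^2 mod 11161 = 11160.
x_2 ≡ −1, so 8078 is not a witness.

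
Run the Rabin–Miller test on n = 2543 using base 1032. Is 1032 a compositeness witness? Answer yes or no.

no

n − 1 = 2542 = 2^1 · 1271, so s = 1 and d = 1271.
x_0 = 1032^1271 mod 2543 = 2542.
x_0 = 2542 ≡ −1, so 1032 is not a witness.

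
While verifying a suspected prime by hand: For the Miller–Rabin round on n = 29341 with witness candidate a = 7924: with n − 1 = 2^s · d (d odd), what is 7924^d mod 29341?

n − 1 = 29340 = 2^2 · 7335, so s = 2 and d = 7335.
Repeated squaring mod 29341: 7924^1 ≡ 7924, 7924^2 ≡ 36, 7924^4 ≡ 1296, 7924^8 ≡ 7179, 7924^16 ≡ 15245, 7924^32 ≡ 29305, 7924^64 ≡ 1296, 7924^128 ≡ 7179, 7924^256 ≡ 15245, 7924^512 ≡ 29305, 7924^1024 ≡ 1296, 7924^2048 ≡ 7179, 7924^4096 ≡ 15245.
7335 = 4096 + 2048 + 1024 + 128 + 32 + 4 + 2 + 1, so 7924^7335 ≡ 15245·7179·1296·7179·29305·1296·36·7924 ≡ 13980 (mod 29341).

13980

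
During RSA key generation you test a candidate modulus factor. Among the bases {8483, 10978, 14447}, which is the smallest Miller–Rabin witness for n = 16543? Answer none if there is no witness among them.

8483

n − 1 = 16542 = 2^1 · 8271, so s = 1 and d = 8271.
Base 8483: x_0 = 8483^8271 mod 16543 = 5919. x_0 ∉ {1, 16542} and s = 1, so 8483 is a Miller–Rabin witness and 16543 is composite.
Base 10978: x_0 = 10978^8271 mod 16543 = 5672. x_0 ∉ {1, 16542} and s = 1, so 10978 is a Miller–Rabin witness and 16543 is composite.
Base 14447: x_0 = 14447^8271 mod 16543 = 4428. x_0 ∉ {1, 16542} and s = 1, so 14447 is a Miller–Rabin witness and 16543 is composite.
The smallest witness among the given bases is 8483.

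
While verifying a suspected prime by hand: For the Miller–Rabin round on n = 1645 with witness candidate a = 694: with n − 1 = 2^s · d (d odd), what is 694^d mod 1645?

589

n − 1 = 1644 = 2^2 · 411, so s = 2 and d = 411.
694^411 mod 1645 = 589.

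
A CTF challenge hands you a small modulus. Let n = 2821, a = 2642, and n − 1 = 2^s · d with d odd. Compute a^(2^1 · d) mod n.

1

n − 1 = 2820 = 2^2 · 705, so s = 2 and d = 705.
x_0 = 2642^705 mod 2821 = 1210.
x_1 = 1210^2 mod 2821 = 1.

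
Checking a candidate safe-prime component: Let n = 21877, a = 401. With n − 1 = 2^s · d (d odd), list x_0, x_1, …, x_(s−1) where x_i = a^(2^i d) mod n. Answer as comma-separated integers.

20935, 12284

n − 1 = 21876 = 2^2 · 5469, so s = 2 and d = 5469.
x_0 = 401^5469 mod 21877 = 20935.
x_1 = 20935^2 mod 21877 = 12284.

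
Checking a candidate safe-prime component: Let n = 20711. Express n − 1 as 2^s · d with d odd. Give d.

10355

Halving: 20710 → 10355; 10355 is odd.
So 20710 = 2^1 · 10355.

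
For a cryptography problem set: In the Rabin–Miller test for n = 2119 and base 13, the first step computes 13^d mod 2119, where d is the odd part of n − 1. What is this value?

n − 1 = 2118 = 2^1 · 1059, so s = 1 and d = 1059.
By repeated squaring, 13^1059 ≡ 273 (mod 2119).

273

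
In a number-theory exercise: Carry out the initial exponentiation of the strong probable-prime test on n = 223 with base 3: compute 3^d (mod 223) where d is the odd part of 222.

n − 1 = 222 = 2^1 · 111, so s = 1 and d = 111.
3^111 mod 223 = 222.

222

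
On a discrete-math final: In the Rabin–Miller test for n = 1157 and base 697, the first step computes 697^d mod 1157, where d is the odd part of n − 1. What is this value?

n − 1 = 1156 = 2^2 · 289, so s = 2 and d = 289.
697^289 mod 1157 = 385.

385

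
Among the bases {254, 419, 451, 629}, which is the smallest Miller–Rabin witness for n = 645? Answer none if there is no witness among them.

none

n − 1 = 644 = 2^2 · 161, so s = 2 and d = 161.
Base 254: x_0 = 254^161 mod 645 = 644. x_0 = 644 ≡ −1, so 254 is not a witness.
Base 419: x_0 = 419^161 mod 645 = 644. x_0 = 644 ≡ −1, so 419 is not a witness.
Base 451: x_0 = 451^161 mod 645 = 1. x_0 = 1, so 451 is not a witness.
Base 629: x_0 = 629^161 mod 645 = 644. x_0 = 644 ≡ −1, so 629 is not a witness.
No listed base is a witness for 645.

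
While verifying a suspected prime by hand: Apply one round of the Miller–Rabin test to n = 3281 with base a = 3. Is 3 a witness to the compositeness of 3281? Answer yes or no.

n − 1 = 3280 = 2^4 · 205, so s = 4 and d = 205.
Repeated squaring mod 3281: 3^1 ≡ 3, 3^2 ≡ 9, 3^4 ≡ 81, 3^8 ≡ 3280, 3^16 ≡ 1, 3^32 ≡ 1, 3^64 ≡ 1, 3^128 ≡ 1.
205 = 128 + 64 + 8 + 4 + 1, so 3^205 ≡ 1·1·3280·81·3 ≡ 3038 (mod 3281).
x_0 = 3^205 mod 3281 = 3038.
x_0 is neither 1 nor 3280, so continue squaring.
x_1 = 3038^2 mod 3281 = 3272.
x_2 = 3272^2 mod 3281 = 81.
x_3 = 81^2 mod 3281 = 3280.
x_3 ≡ −1, so 3 is not a witness.

no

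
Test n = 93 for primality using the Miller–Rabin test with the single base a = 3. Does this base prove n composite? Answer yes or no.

yes

n − 1 = 92 = 2^2 · 23, so s = 2 and d = 23.
x_0 = 3^23 mod 93 = 42.
x_0 is neither 1 nor 92, so continue squaring.
x_1 = 42^2 mod 93 = 90.
Reached i = s−1 = 1 without hitting −1: 3 is a Miller–Rabin witness and 93 is composite.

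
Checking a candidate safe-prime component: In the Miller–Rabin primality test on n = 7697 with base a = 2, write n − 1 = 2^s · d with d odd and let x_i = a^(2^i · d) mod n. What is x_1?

4894

n − 1 = 7696 = 2^4 · 481, so s = 4 and d = 481.
Repeated squaring mod 7697: 2^1 ≡ 2, 2^2 ≡ 4, 2^4 ≡ 16, 2^8 ≡ 256, 2^16 ≡ 3960, 2^32 ≡ 2811, 2^64 ≡ 4599, 2^128 ≡ 7142, 2^256 ≡ 145.
481 = 256 + 128 + 64 + 32 + 1, so 2^481 ≡ 145·7142·4599·2811·2 ≡ 7471 (mod 7697).
x_0 = 7471.
x_1 = 7471^2 mod 7697 = 4894.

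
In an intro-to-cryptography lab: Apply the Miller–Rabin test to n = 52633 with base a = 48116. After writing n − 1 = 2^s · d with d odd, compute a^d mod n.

n − 1 = 52632 = 2^3 · 6579, so s = 3 and d = 6579.
By repeated squaring, 48116^6579 ≡ 26060 (mod 52633).

26060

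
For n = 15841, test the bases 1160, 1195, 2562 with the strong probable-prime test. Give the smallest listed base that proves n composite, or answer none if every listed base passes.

n − 1 = 15840 = 2^5 · 495, so s = 5 and d = 495.
Base 1160: x_0 = 1160^495 mod 15841 = 15840. x_0 = 15840 ≡ −1, so 1160 is not a witness.
Base 1195: x_0 = 1195^495 mod 15841 = 2820. x_0 is neither 1 nor 15840, so continue squaring. x_1 = 2820^2 mod 15841 = 218. x_2 = 218^2 mod 15841 = 1. x_2 = 1 but x_1 ≠ ±1, a nontrivial square root of 1 — 1195 is a witness and 15841 is composite.
Base 2562: x_0 = 2562^495 mod 15841 = 12432. x_0 is neither 1 nor 15840, so continue squaring. x_1 = 12432^2 mod 15841 = 9828. x_2 = 9828^2 mod 15841 = 7007. x_3 = 7007^2 mod 15841 = 6790. x_4 = 6790^2 mod 15841 = 6790. Reached i = s−1 = 4 without hitting −1: 2562 is a Miller–Rabin witness and 15841 is composite.
The smallest witness among the given bases is 1195.

1195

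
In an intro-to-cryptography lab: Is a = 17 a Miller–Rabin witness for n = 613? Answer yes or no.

no

n − 1 = 612 = 2^2 · 153, so s = 2 and d = 153.
x_0 = 17^153 mod 613 = 1.
x_0 = 1, so 17 is not a witness.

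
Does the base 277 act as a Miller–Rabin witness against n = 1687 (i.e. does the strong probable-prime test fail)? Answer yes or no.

n − 1 = 1686 = 2^1 · 843, so s = 1 and d = 843.
x_0 = 277^843 mod 1687 = 1107.
x_0 ∉ {1, 1686} and s = 1, so 277 is a Miller–Rabin witness and 1687 is composite.

yes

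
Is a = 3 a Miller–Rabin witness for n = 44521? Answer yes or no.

yes

n − 1 = 44520 = 2^3 · 5565, so s = 3 and d = 5565.
x_0 = 3^5565 mod 44521 = 32915.
x_0 is neither 1 nor 44520, so continue squaring.
x_1 = 32915^2 mod 44521 = 23211.
x_2 = 23211^2 mod 44521 = 1900.
Reached i = s−1 = 2 without hitting −1: 3 is a Miller–Rabin witness and 44521 is composite.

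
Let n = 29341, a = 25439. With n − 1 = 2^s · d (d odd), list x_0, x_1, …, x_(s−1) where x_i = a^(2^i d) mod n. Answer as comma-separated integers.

n − 1 = 29340 = 2^2 · 7335, so s = 2 and d = 7335.
x_0 = 25439^7335 mod 29341 = 21910.
x_1 = 21910^2 mod 29341 = 29340.

21910, 29340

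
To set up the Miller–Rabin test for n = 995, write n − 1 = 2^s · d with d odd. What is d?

Halving: 994 → 497; 497 is odd.
So 994 = 2^1 · 497.

497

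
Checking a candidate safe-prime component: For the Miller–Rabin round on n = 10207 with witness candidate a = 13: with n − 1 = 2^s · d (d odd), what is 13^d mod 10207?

n − 1 = 10206 = 2^1 · 5103, so s = 1 and d = 5103.
Repeated squaring mod 10207: 13^1 ≡ 13, 13^2 ≡ 169, 13^4 ≡ 8147, 13^8 ≡ 7695, 13^16 ≡ 2218, 13^32 ≡ 9957, 13^64 ≡ 1258, 13^128 ≡ 479, 13^256 ≡ 4887, 13^512 ≡ 8596, 13^1024 ≡ 2743, 13^2048 ≡ 1490, 13^4096 ≡ 5181.
5103 = 4096 + 512 + 256 + 128 + 64 + 32 + 8 + 4 + 2 + 1, so 13^5103 ≡ 5181·8596·4887·479·1258·9957·7695·8147·169·13 ≡ 1289 (mod 10207).

1289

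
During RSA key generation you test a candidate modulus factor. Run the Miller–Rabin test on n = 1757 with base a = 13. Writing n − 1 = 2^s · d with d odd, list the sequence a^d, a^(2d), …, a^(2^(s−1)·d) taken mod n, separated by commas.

1042, 1695

n − 1 = 1756 = 2^2 · 439, so s = 2 and d = 439.
x_0 = 13^439 mod 1757 = 1042.
x_1 = 1042^2 mod 1757 = 1695.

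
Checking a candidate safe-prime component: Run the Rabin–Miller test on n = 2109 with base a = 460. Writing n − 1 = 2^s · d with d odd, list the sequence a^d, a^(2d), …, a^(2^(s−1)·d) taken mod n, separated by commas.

625, 460

n − 1 = 2108 = 2^2 · 527, so s = 2 and d = 527.
x_0 = 460^527 mod 2109 = 625.
x_1 = 625^2 mod 2109 = 460.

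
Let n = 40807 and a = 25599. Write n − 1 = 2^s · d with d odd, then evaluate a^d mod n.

n − 1 = 40806 = 2^1 · 20403, so s = 1 and d = 20403.
25599^20403 mod 40807 = 9901.

9901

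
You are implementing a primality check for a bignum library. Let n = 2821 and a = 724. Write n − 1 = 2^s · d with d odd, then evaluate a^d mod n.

n − 1 = 2820 = 2^2 · 705, so s = 2 and d = 705.
Repeated squaring mod 2821: 724^1 ≡ 724, 724^2 ≡ 2291, 724^4 ≡ 1621, 724^8 ≡ 1290, 724^16 ≡ 2531, 724^32 ≡ 2291, 724^64 ≡ 1621, 724^128 ≡ 1290, 724^256 ≡ 2531, 724^512 ≡ 2291.
705 = 512 + 128 + 64 + 1, so 724^705 ≡ 2291·1290·1621·724 ≡ 1301 (mod 2821).

1301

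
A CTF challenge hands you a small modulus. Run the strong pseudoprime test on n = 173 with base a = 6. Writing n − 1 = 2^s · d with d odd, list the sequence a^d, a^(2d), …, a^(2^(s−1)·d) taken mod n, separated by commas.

1, 1

n − 1 = 172 = 2^2 · 43, so s = 2 and d = 43.
x_0 = 6^43 mod 173 = 1.
x_1 = 1^2 mod 173 = 1.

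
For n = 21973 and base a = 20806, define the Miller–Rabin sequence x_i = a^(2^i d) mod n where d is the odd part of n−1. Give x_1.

1

n − 1 = 21972 = 2^2 · 5493, so s = 2 and d = 5493.
Repeated squaring mod 21973: 20806^1 ≡ 20806, 20806^2 ≡ 21536, 20806^4 ≡ 15185, 20806^8 ≡ 21536, 20806^16 ≡ 15185, 20806^32 ≡ 21536, 20806^64 ≡ 15185, 20806^128 ≡ 21536, 20806^256 ≡ 15185, 20806^512 ≡ 21536, 20806^1024 ≡ 15185, 20806^2048 ≡ 21536, 20806^4096 ≡ 15185.
5493 = 4096 + 1024 + 256 + 64 + 32 + 16 + 4 + 1, so 20806^5493 ≡ 15185·15185·15185·15185·21536·15185·15185·20806 ≡ 4600 (mod 21973).
x_0 = 4600.
x_1 = 4600^2 mod 21973 = 1.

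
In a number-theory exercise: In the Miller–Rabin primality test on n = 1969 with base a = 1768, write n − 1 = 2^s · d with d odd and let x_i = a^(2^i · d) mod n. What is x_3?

n − 1 = 1968 = 2^4 · 123, so s = 4 and d = 123.
x_0 = 1768^123 mod 1969 = 50.
x_1 = 50^2 mod 1969 = 531.
x_2 = 531^2 mod 1969 = 394.
x_3 = 394^2 mod 1969 = 1654.

1654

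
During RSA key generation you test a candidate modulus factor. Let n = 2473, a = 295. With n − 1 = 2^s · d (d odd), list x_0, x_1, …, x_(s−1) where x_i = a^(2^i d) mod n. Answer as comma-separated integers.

2472, 1, 1

n − 1 = 2472 = 2^3 · 309, so s = 3 and d = 309.
x_0 = 295^309 mod 2473 = 2472.
x_1 = 2472^2 mod 2473 = 1.
x_2 = 1^2 mod 2473 = 1.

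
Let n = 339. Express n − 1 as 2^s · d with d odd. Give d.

169

Halving: 338 → 169; 169 is odd.
So 338 = 2^1 · 169.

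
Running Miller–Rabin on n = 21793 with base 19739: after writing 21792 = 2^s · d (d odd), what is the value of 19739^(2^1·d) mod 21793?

n − 1 = 21792 = 2^5 · 681, so s = 5 and d = 681.
By repeated squaring, 19739^681 ≡ 14903 (mod 21793).
x_0 = 14903.
x_1 = 14903^2 mod 21793 = 6946.

6946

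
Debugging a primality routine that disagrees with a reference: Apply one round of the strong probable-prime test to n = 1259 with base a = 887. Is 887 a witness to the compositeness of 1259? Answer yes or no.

no

n − 1 = 1258 = 2^1 · 629, so s = 1 and d = 629.
Repeated squaring mod 1259: 887^1 ≡ 887, 887^2 ≡ 1153, 887^4 ≡ 1164, 887^8 ≡ 212, 887^16 ≡ 879, 887^32 ≡ 874, 887^64 ≡ 922, 887^128 ≡ 259, 887^256 ≡ 354, 887^512 ≡ 675.
629 = 512 + 64 + 32 + 16 + 4 + 1, so 887^629 ≡ 675·922·874·879·1164·887 ≡ 1 (mod 1259).
x_0 = 887^629 mod 1259 = 1.
x_0 = 1, so 887 is not a witness.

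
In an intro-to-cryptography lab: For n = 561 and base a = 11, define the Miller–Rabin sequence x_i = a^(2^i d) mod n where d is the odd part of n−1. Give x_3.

n − 1 = 560 = 2^4 · 35, so s = 4 and d = 35.
Repeated squaring mod 561: 11^1 ≡ 11, 11^2 ≡ 121, 11^4 ≡ 55, 11^8 ≡ 220, 11^16 ≡ 154, 11^32 ≡ 154.
35 = 32 + 2 + 1, so 11^35 ≡ 154·121·11 ≡ 209 (mod 561).
x_0 = 209.
x_1 = 209^2 mod 561 = 484.
x_2 = 484^2 mod 561 = 319.
x_3 = 319^2 mod 561 = 220.

220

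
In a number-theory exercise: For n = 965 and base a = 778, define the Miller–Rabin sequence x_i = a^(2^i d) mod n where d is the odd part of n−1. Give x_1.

229

n − 1 = 964 = 2^2 · 241, so s = 2 and d = 241.
x_0 = 778^241 mod 965 = 573.
x_1 = 573^2 mod 965 = 229.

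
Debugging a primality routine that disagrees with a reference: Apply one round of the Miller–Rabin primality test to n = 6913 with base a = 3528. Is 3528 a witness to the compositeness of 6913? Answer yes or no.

no

n − 1 = 6912 = 2^8 · 27, so s = 8 and d = 27.
By repeated squaring, 3528^27 ≡ 1 (mod 6913).
x_0 = 3528^27 mod 6913 = 1.
x_0 = 1, so 3528 is not a witness.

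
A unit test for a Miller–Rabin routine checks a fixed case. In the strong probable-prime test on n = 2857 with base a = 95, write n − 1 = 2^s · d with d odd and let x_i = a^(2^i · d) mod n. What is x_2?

n − 1 = 2856 = 2^3 · 357, so s = 3 and d = 357.
x_0 = 95^357 mod 2857 = 1724.
x_1 = 1724^2 mod 2857 = 896.
x_2 = 896^2 mod 2857 = 2856.

2856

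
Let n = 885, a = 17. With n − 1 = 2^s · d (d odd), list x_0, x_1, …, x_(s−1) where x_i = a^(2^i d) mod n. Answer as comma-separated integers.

n − 1 = 884 = 2^2 · 221, so s = 2 and d = 221.
x_0 = 17^221 mod 885 = 212.
x_1 = 212^2 mod 885 = 694.

212, 694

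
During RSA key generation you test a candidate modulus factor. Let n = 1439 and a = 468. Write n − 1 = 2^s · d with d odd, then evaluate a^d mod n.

1

n − 1 = 1438 = 2^1 · 719, so s = 1 and d = 719.
Repeated squaring mod 1439: 468^1 ≡ 468, 468^2 ≡ 296, 468^4 ≡ 1276, 468^8 ≡ 667, 468^16 ≡ 238, 468^32 ≡ 523, 468^64 ≡ 119, 468^128 ≡ 1210, 468^256 ≡ 637, 468^512 ≡ 1410.
719 = 512 + 128 + 64 + 8 + 4 + 2 + 1, so 468^719 ≡ 1410·1210·119·667·1276·296·468 ≡ 1 (mod 1439).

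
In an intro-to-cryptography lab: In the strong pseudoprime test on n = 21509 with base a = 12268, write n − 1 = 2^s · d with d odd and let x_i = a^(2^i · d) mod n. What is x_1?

n − 1 = 21508 = 2^2 · 5377, so s = 2 and d = 5377.
Repeated squaring mod 21509: 12268^1 ≡ 12268, 12268^2 ≡ 5351, 12268^4 ≡ 4722, 12268^8 ≡ 13960, 12268^16 ≡ 10060, 12268^32 ≡ 3755, 12268^64 ≡ 11630, 12268^128 ≡ 8308, 12268^256 ≡ 483, 12268^512 ≡ 18199, 12268^1024 ≡ 8019, 12268^2048 ≡ 13960, 12268^4096 ≡ 10060.
5377 = 4096 + 1024 + 256 + 1, so 12268^5377 ≡ 10060·8019·483·12268 ≡ 11640 (mod 21509).
x_0 = 11640.
x_1 = 11640^2 mod 21509 = 4409.

4409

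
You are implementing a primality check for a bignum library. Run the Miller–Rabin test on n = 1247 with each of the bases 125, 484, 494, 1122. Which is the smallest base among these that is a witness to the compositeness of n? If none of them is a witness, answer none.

n − 1 = 1246 = 2^1 · 623, so s = 1 and d = 623.
Base 125: x_0 = 125^623 mod 1247 = 1246. x_0 = 1246 ≡ −1, so 125 is not a witness.
Base 484: x_0 = 484^623 mod 1247 = 1. x_0 = 1, so 484 is not a witness.
Base 494: x_0 = 494^623 mod 1247 = 1. x_0 = 1, so 494 is not a witness.
Base 1122: x_0 = 1122^623 mod 1247 = 1. x_0 = 1, so 1122 is not a witness.
No listed base is a witness for 1247.

none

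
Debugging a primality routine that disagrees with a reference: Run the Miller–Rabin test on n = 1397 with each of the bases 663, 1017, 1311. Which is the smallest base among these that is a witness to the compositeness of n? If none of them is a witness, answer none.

663

n − 1 = 1396 = 2^2 · 349, so s = 2 and d = 349.
Base 663: x_0 = 663^349 mod 1397 = 202. x_0 is neither 1 nor 1396, so continue squaring. x_1 = 202^2 mod 1397 = 291. Reached i = s−1 = 1 without hitting −1: 663 is a Miller–Rabin witness and 1397 is composite.
Base 1017: x_0 = 1017^349 mod 1397 = 636. x_0 is neither 1 nor 1396, so continue squaring. x_1 = 636^2 mod 1397 = 763. Reached i = s−1 = 1 without hitting −1: 1017 is a Miller–Rabin witness and 1397 is composite.
Base 1311: x_0 = 1311^349 mod 1397 = 1161. x_0 is neither 1 nor 1396, so continue squaring. x_1 = 1161^2 mod 1397 = 1213. Reached i = s−1 = 1 without hitting −1: 1311 is a Miller–Rabin witness and 1397 is composite.
The smallest witness among the given bases is 663.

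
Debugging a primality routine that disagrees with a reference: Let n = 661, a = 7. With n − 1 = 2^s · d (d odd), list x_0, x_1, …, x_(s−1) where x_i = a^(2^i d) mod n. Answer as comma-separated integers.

n − 1 = 660 = 2^2 · 165, so s = 2 and d = 165.
x_0 = 7^165 mod 661 = 555.
x_1 = 555^2 mod 661 = 660.

555, 660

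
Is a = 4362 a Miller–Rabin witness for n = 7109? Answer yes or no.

no

n − 1 = 7108 = 2^2 · 1777, so s = 2 and d = 1777.
Repeated squaring mod 7109: 4362^1 ≡ 4362, 4362^2 ≡ 3360, 4362^4 ≡ 508, 4362^8 ≡ 2140, 4362^16 ≡ 1404, 4362^32 ≡ 2023, 4362^64 ≡ 4854, 4362^128 ≡ 2090, 4362^256 ≡ 3174, 4362^512 ≡ 823, 4362^1024 ≡ 1974.
1777 = 1024 + 512 + 128 + 64 + 32 + 16 + 1, so 4362^1777 ≡ 1974·823·2090·4854·2023·1404·4362 ≡ 304 (mod 7109).
x_0 = 4362^1777 mod 7109 = 304.
x_0 is neither 1 nor 7108, so continue squaring.
x_1 = 304^2 mod 7109 = 7108.
x_1 ≡ −1, so 4362 is not a witness.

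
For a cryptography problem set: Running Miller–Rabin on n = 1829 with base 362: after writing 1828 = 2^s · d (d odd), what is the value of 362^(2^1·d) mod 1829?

400

n − 1 = 1828 = 2^2 · 457, so s = 2 and d = 457.
x_0 = 362^457 mod 1829 = 1809.
x_1 = 1809^2 mod 1829 = 400.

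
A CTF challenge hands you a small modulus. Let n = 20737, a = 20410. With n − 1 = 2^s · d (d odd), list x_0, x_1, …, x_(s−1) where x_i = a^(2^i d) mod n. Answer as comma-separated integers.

n − 1 = 20736 = 2^8 · 81, so s = 8 and d = 81.
x_0 = 20410^81 mod 20737 = 13246.
x_1 = 13246^2 mod 20737 = 759.
x_2 = 759^2 mod 20737 = 16182.
x_3 = 16182^2 mod 20737 = 11025.
x_4 = 11025^2 mod 20737 = 11068.
x_5 = 11068^2 mod 20737 = 7165.
x_6 = 7165^2 mod 20737 = 13150.
x_7 = 13150^2 mod 20737 = 17394.

13246, 759, 16182, 11025, 11068, 7165, 13150, 17394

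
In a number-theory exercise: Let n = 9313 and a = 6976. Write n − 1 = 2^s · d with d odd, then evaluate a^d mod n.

n − 1 = 9312 = 2^5 · 291, so s = 5 and d = 291.
Repeated squaring mod 9313: 6976^1 ≡ 6976, 6976^2 ≡ 4151, 6976^4 ≡ 1751, 6976^8 ≡ 2024, 6976^16 ≡ 8169, 6976^32 ≡ 4916, 6976^64 ≡ 9134, 6976^128 ≡ 4102, 6976^256 ≡ 7126.
291 = 256 + 32 + 2 + 1, so 6976^291 ≡ 7126·4916·4151·6976 ≡ 6906 (mod 9313).

6906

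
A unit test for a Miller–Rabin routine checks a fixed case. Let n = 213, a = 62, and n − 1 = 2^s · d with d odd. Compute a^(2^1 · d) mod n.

n − 1 = 212 = 2^2 · 53, so s = 2 and d = 53.
x_0 = 62^53 mod 213 = 68.
x_1 = 68^2 mod 213 = 151.

151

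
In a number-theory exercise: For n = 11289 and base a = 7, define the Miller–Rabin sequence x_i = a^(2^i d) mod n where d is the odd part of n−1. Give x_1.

n − 1 = 11288 = 2^3 · 1411, so s = 3 and d = 1411.
Repeated squaring mod 11289: 7^1 ≡ 7, 7^2 ≡ 49, 7^4 ≡ 2401, 7^8 ≡ 7411, 7^16 ≡ 1936, 7^32 ≡ 148, 7^64 ≡ 10615, 7^128 ≡ 2716, 7^256 ≡ 4939, 7^512 ≡ 9481, 7^1024 ≡ 6343.
1411 = 1024 + 256 + 128 + 2 + 1, so 7^1411 ≡ 6343·4939·2716·49·7 ≡ 10894 (mod 11289).
x_0 = 10894.
x_1 = 10894^2 mod 11289 = 9268.

9268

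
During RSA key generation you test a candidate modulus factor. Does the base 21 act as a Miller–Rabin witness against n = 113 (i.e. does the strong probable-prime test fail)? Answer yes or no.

no

n − 1 = 112 = 2^4 · 7, so s = 4 and d = 7.
x_0 = 21^7 mod 113 = 73.
x_0 is neither 1 nor 112, so continue squaring.
x_1 = 73^2 mod 113 = 18.
x_2 = 18^2 mod 113 = 98.
x_3 = 98^2 mod 113 = 112.
x_3 ≡ −1, so 21 is not a witness.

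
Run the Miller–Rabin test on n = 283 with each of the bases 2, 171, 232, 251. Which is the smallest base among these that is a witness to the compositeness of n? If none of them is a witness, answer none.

none

n − 1 = 282 = 2^1 · 141, so s = 1 and d = 141.
Base 2: x_0 = 2^141 mod 283 = 282. x_0 = 282 ≡ −1, so 2 is not a witness.
Base 171: x_0 = 171^141 mod 283 = 282. x_0 = 282 ≡ −1, so 171 is not a witness.
Base 232: x_0 = 232^141 mod 283 = 282. x_0 = 282 ≡ −1, so 232 is not a witness.
Base 251: x_0 = 251^141 mod 283 = 1. x_0 = 1, so 251 is not a witness.
No listed base is a witness for 283.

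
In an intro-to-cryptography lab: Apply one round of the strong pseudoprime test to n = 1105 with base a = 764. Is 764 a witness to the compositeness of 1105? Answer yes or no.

n − 1 = 1104 = 2^4 · 69, so s = 4 and d = 69.
Repeated squaring mod 1105: 764^1 ≡ 764, 764^2 ≡ 256, 764^4 ≡ 341, 764^8 ≡ 256, 764^16 ≡ 341, 764^32 ≡ 256, 764^64 ≡ 341.
69 = 64 + 4 + 1, so 764^69 ≡ 341·341·764 ≡ 1104 (mod 1105).
x_0 = 764^69 mod 1105 = 1104.
x_0 = 1104 ≡ −1, so 764 is not a witness.

no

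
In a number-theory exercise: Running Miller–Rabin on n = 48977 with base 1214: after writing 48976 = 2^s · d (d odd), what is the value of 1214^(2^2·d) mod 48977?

n − 1 = 48976 = 2^4 · 3061, so s = 4 and d = 3061.
x_0 = 1214^3061 mod 48977 = 15855.
x_1 = 15855^2 mod 48977 = 31061.
x_2 = 31061^2 mod 48977 = 36775.

36775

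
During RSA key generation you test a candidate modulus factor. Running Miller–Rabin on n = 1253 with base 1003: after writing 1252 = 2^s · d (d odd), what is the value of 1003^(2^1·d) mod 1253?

984

n − 1 = 1252 = 2^2 · 313, so s = 2 and d = 313.
x_0 = 1003^313 mod 1253 = 576.
x_1 = 576^2 mod 1253 = 984.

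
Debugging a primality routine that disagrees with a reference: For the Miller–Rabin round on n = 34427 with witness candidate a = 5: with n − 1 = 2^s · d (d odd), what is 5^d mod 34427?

18758

n − 1 = 34426 = 2^1 · 17213, so s = 1 and d = 17213.
Repeated squaring mod 34427: 5^1 ≡ 5, 5^2 ≡ 25, 5^4 ≡ 625, 5^8 ≡ 11928, 5^16 ≡ 24820, 5^32 ≡ 30089, 5^64 ≡ 21102, 5^128 ≡ 15586, 5^256 ≡ 6484, 5^512 ≡ 6889, 5^1024 ≡ 17915, 5^2048 ≡ 18731, 5^4096 ≡ 4804, 5^8192 ≡ 12326, 5^16384 ≡ 3925.
17213 = 16384 + 512 + 256 + 32 + 16 + 8 + 4 + 1, so 5^17213 ≡ 3925·6889·6484·30089·24820·11928·625·5 ≡ 18758 (mod 34427).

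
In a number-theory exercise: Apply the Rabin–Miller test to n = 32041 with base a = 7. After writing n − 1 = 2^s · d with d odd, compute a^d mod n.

n − 1 = 32040 = 2^3 · 4005, so s = 3 and d = 4005.
7^4005 mod 32041 = 3937.

3937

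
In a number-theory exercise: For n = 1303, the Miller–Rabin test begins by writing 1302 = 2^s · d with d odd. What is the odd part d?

651

Halving: 1302 → 651; 651 is odd.
So 1302 = 2^1 · 651.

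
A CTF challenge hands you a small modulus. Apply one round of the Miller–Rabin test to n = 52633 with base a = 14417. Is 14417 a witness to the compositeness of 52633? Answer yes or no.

yes

n − 1 = 52632 = 2^3 · 6579, so s = 3 and d = 6579.
x_0 = 14417^6579 mod 52633 = 41098.
x_0 is neither 1 nor 52632, so continue squaring.
x_1 = 41098^2 mod 52633 = 1.
x_1 = 1 but x_0 ≠ ±1, a nontrivial square root of 1 — 14417 is a witness and 52633 is composite.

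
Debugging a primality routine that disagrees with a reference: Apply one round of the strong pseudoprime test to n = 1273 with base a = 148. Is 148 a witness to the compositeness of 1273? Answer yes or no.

yes

n − 1 = 1272 = 2^3 · 159, so s = 3 and d = 159.
Repeated squaring mod 1273: 148^1 ≡ 148, 148^2 ≡ 263, 148^4 ≡ 427, 148^8 ≡ 290, 148^16 ≡ 82, 148^32 ≡ 359, 148^64 ≡ 308, 148^128 ≡ 662.
159 = 128 + 16 + 8 + 4 + 2 + 1, so 148^159 ≡ 662·82·290·427·263·148 ≡ 350 (mod 1273).
x_0 = 148^159 mod 1273 = 350.
x_0 is neither 1 nor 1272, so continue squaring.
x_1 = 350^2 mod 1273 = 292.
x_2 = 292^2 mod 1273 = 1246.
Reached i = s−1 = 2 without hitting −1: 148 is a Miller–Rabin witness and 1273 is composite.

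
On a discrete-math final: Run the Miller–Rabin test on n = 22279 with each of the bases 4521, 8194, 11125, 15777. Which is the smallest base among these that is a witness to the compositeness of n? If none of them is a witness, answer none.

none

n − 1 = 22278 = 2^1 · 11139, so s = 1 and d = 11139.
Base 4521: x_0 = 4521^11139 mod 22279 = 22278. x_0 = 22278 ≡ −1, so 4521 is not a witness.
Base 8194: x_0 = 8194^11139 mod 22279 = 1. x_0 = 1, so 8194 is not a witness.
Base 11125: x_0 = 11125^11139 mod 22279 = 22278. x_0 = 22278 ≡ −1, so 11125 is not a witness.
Base 15777: x_0 = 15777^11139 mod 22279 = 22278. x_0 = 22278 ≡ −1, so 15777 is not a witness.
No listed base is a witness for 22279.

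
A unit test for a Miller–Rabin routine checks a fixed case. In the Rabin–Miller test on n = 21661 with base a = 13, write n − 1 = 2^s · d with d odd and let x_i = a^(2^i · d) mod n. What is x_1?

n − 1 = 21660 = 2^2 · 5415, so s = 2 and d = 5415.
x_0 = 13^5415 mod 21661 = 1.
x_1 = 1^2 mod 21661 = 1.

1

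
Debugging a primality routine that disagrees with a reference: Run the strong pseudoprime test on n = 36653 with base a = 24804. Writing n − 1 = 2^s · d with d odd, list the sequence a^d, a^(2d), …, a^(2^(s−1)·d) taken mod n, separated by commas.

36652, 1

n − 1 = 36652 = 2^2 · 9163, so s = 2 and d = 9163.
x_0 = 24804^9163 mod 36653 = 36652.
x_1 = 36652^2 mod 36653 = 1.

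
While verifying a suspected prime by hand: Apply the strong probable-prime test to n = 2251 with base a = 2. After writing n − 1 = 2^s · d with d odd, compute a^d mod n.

2250

n − 1 = 2250 = 2^1 · 1125, so s = 1 and d = 1125.
2^1125 mod 2251 = 2250.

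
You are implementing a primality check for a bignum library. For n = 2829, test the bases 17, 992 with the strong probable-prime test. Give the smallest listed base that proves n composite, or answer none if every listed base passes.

17

n − 1 = 2828 = 2^2 · 707, so s = 2 and d = 707.
Base 17: x_0 = 17^707 mod 2829 = 1463. x_0 is neither 1 nor 2828, so continue squaring. x_1 = 1463^2 mod 2829 = 1645. Reached i = s−1 = 1 without hitting −1: 17 is a Miller–Rabin witness and 2829 is composite.
Base 992: x_0 = 992^707 mod 2829 = 740. x_0 is neither 1 nor 2828, so continue squaring. x_1 = 740^2 mod 2829 = 1603. Reached i = s−1 = 1 without hitting −1: 992 is a Miller–Rabin witness and 2829 is composite.
The smallest witness among the given bases is 17.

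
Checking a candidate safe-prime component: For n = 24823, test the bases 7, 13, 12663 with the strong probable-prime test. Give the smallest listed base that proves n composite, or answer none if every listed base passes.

n − 1 = 24822 = 2^1 · 12411, so s = 1 and d = 12411.
Base 7: x_0 = 7^12411 mod 24823 = 12167. x_0 ∉ {1, 24822} and s = 1, so 7 is a Miller–Rabin witness and 24823 is composite.
Base 13: x_0 = 13^12411 mod 24823 = 1661. x_0 ∉ {1, 24822} and s = 1, so 13 is a Miller–Rabin witness and 24823 is composite.
Base 12663: x_0 = 12663^12411 mod 24823 = 15526. x_0 ∉ {1, 24822} and s = 1, so 12663 is a Miller–Rabin witness and 24823 is composite.
The smallest witness among the given bases is 7.

7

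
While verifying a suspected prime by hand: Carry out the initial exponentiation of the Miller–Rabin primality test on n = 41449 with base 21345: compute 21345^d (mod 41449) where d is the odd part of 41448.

n − 1 = 41448 = 2^3 · 5181, so s = 3 and d = 5181.
21345^5181 mod 41449 = 26163.

26163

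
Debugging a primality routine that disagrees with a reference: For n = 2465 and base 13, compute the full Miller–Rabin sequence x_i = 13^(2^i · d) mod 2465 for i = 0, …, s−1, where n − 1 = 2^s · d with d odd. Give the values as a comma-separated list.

n − 1 = 2464 = 2^5 · 77, so s = 5 and d = 77.
x_0 = 13^77 mod 2465 = 608.
x_1 = 608^2 mod 2465 = 2379.
x_2 = 2379^2 mod 2465 = 1.
x_3 = 1^2 mod 2465 = 1.
x_4 = 1^2 mod 2465 = 1.

608, 2379, 1, 1, 1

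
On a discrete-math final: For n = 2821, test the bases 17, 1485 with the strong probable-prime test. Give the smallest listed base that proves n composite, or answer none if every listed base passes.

none

n − 1 = 2820 = 2^2 · 705, so s = 2 and d = 705.
Base 17: x_0 = 17^705 mod 2821 = 2820. x_0 = 2820 ≡ −1, so 17 is not a witness.
Base 1485: x_0 = 1485^705 mod 2821 = 1. x_0 = 1, so 1485 is not a witness.
No listed base is a witness for 2821.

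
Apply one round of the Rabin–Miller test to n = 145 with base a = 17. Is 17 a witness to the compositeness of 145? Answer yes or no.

no

n − 1 = 144 = 2^4 · 9, so s = 4 and d = 9.
x_0 = 17^9 mod 145 = 17.
x_0 is neither 1 nor 144, so continue squaring.
x_1 = 17^2 mod 145 = 144.
x_1 ≡ −1, so 17 is not a witness.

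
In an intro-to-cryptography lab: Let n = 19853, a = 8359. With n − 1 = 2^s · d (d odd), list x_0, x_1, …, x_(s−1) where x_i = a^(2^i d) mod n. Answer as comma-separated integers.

3869, 19852

n − 1 = 19852 = 2^2 · 4963, so s = 2 and d = 4963.
x_0 = 8359^4963 mod 19853 = 3869.
x_1 = 3869^2 mod 19853 = 19852.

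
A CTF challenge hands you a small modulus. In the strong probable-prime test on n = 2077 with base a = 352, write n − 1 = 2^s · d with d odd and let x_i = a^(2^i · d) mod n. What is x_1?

126

n − 1 = 2076 = 2^2 · 519, so s = 2 and d = 519.
x_0 = 352^519 mod 2077 = 643.
x_1 = 643^2 mod 2077 = 126.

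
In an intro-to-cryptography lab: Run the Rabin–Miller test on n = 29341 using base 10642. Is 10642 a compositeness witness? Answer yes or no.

n − 1 = 29340 = 2^2 · 7335, so s = 2 and d = 7335.
x_0 = 10642^7335 mod 29341 = 2917.
x_0 is neither 1 nor 29340, so continue squaring.
x_1 = 2917^2 mod 29341 = 29340.
x_1 ≡ −1, so 10642 is not a witness.

no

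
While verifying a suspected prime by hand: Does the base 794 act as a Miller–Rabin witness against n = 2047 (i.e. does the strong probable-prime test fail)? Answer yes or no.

n − 1 = 2046 = 2^1 · 1023, so s = 1 and d = 1023.
x_0 = 794^1023 mod 2047 = 1105.
x_0 ∉ {1, 2046} and s = 1, so 794 is a Miller–Rabin witness and 2047 is composite.

yes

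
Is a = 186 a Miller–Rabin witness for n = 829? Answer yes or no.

n − 1 = 828 = 2^2 · 207, so s = 2 and d = 207.
x_0 = 186^207 mod 829 = 1.
x_0 = 1, so 186 is not a witness.

no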